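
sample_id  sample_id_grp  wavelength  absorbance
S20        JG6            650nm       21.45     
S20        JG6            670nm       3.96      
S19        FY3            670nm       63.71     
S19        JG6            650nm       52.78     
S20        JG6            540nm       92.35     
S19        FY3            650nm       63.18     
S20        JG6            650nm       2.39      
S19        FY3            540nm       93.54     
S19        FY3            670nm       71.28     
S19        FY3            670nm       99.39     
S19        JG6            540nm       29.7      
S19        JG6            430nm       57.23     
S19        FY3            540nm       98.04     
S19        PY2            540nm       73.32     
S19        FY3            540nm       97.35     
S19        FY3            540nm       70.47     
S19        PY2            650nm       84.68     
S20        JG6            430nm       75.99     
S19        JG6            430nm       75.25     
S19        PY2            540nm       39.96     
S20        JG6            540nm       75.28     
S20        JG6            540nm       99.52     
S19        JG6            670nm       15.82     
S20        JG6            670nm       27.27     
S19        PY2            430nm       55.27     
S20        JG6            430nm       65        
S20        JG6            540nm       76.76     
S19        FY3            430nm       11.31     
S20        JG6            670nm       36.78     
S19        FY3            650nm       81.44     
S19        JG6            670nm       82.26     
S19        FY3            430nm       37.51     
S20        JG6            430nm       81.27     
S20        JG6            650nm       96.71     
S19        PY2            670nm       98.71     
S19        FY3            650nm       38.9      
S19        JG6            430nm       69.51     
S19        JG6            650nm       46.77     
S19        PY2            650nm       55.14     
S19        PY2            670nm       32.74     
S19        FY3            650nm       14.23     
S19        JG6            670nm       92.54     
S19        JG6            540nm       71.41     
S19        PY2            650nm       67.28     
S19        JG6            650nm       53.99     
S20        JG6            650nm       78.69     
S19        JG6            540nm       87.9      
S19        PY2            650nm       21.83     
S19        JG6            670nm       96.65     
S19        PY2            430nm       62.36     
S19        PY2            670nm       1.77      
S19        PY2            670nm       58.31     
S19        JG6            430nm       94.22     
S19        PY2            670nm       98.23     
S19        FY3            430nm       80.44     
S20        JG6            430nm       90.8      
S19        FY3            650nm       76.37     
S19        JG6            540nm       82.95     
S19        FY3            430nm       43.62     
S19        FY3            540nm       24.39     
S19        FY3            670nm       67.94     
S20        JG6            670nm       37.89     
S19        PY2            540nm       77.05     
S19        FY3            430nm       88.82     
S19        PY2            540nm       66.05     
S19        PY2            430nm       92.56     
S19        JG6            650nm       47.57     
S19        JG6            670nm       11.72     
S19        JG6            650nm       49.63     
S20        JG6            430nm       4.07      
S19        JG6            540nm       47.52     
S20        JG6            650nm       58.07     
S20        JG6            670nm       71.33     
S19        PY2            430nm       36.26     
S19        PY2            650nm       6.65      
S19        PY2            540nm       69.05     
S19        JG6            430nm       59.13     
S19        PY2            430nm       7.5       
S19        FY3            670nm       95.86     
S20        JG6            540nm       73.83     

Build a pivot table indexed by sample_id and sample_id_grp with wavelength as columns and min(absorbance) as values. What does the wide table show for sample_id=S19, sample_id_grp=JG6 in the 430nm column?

Rows with sample_id=S19, sample_id_grp=JG6 and wavelength=430nm: absorbance values are 57.23, 75.25, 69.51, 94.22, 59.13.
min(57.23, 75.25, 69.51, 94.22, 59.13) = 57.23.

57.23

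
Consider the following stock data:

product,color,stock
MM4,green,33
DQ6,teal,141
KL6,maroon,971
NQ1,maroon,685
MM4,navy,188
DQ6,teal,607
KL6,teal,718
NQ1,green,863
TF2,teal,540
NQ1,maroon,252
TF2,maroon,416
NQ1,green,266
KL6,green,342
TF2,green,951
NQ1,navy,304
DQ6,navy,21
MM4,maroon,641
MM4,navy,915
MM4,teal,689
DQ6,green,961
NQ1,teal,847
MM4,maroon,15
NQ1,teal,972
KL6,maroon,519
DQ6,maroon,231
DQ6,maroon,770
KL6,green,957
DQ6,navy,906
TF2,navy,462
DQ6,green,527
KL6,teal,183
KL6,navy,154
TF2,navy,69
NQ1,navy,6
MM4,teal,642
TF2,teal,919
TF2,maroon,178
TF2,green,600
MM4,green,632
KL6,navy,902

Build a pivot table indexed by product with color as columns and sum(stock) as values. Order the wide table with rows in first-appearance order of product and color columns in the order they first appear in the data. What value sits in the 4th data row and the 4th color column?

With rows in first-appearance order of product, row 4 is product=NQ1. color columns in first-appearance order: green, teal, maroon, navy; column 4 is navy.
Long rows with product=NQ1, color=navy: 304 + 6 = 310.

310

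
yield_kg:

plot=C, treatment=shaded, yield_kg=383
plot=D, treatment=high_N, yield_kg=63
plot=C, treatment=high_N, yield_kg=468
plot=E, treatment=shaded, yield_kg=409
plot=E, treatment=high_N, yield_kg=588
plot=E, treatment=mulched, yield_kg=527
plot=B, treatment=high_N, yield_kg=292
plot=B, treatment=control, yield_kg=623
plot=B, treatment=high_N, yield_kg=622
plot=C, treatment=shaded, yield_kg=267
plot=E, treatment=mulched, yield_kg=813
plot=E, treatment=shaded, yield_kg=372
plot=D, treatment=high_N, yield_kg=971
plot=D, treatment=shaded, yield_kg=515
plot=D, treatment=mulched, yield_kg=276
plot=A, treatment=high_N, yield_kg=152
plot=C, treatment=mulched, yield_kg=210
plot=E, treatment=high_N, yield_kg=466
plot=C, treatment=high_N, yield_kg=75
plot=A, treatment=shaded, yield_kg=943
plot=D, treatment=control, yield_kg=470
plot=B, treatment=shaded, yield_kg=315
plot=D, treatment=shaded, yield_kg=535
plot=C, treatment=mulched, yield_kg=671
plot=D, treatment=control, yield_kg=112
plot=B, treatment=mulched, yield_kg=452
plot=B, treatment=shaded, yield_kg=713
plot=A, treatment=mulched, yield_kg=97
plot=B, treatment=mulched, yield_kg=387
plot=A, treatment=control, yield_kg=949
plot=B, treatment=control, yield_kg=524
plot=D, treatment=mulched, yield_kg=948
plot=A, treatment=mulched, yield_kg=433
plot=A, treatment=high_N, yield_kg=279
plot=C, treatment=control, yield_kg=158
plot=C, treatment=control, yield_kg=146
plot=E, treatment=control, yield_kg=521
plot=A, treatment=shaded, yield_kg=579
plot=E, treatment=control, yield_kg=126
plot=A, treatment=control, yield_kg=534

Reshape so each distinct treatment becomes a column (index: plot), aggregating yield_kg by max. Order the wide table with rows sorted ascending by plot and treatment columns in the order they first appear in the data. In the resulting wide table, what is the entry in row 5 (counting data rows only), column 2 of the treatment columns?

588

With rows sorted ascending by plot, row 5 is plot=E. treatment columns in first-appearance order: shaded, high_N, mulched, control; column 2 is high_N.
Long rows with plot=E, treatment=high_N: max(588, 466) = 588.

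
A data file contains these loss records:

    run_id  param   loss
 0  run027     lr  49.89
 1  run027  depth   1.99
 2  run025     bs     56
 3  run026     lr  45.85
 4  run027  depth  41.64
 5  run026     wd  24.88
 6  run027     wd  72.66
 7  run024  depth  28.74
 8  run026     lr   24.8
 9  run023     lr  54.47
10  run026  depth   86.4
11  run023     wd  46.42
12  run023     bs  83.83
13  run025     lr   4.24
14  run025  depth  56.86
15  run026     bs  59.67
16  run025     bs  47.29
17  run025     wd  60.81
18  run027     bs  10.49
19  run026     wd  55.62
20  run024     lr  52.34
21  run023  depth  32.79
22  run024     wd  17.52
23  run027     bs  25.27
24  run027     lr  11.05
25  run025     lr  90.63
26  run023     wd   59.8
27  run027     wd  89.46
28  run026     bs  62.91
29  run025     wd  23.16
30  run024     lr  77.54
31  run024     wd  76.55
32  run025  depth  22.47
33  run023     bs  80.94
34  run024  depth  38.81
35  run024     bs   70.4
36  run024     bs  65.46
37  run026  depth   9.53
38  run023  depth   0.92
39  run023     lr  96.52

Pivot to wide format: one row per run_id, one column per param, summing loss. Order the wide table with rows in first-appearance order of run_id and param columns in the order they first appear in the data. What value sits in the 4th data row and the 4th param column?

With rows in first-appearance order of run_id, row 4 is run_id=run024. param columns in first-appearance order: lr, depth, bs, wd; column 4 is wd.
Long rows with run_id=run024, param=wd: 17.52 + 76.55 = 94.07.

94.07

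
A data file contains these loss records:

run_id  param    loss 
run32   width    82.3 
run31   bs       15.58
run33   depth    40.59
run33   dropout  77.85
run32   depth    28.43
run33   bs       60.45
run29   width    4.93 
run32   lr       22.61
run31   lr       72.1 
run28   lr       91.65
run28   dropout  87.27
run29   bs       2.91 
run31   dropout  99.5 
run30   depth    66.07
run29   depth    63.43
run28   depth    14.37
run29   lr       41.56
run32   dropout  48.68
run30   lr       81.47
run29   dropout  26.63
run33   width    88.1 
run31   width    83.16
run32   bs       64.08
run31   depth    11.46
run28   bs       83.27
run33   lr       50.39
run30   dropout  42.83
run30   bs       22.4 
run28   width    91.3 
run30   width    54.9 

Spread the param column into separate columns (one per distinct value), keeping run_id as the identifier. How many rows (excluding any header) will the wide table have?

6

6 distinct run_id values → 6 rows.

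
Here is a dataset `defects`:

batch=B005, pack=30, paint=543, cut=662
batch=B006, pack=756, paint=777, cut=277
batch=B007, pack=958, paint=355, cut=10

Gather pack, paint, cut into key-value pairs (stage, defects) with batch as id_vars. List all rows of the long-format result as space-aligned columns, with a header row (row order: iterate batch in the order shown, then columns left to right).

batch  stage  defects
B005   pack   30     
B005   paint  543    
B005   cut    662    
B006   pack   756    
B006   paint  777    
B006   cut    277    
B007   pack   958    
B007   paint  355    
B007   cut    10     

Each (batch, column) pair becomes one row: 3 × 3 = 9 rows.
For example, (B005, pack) → defects=30.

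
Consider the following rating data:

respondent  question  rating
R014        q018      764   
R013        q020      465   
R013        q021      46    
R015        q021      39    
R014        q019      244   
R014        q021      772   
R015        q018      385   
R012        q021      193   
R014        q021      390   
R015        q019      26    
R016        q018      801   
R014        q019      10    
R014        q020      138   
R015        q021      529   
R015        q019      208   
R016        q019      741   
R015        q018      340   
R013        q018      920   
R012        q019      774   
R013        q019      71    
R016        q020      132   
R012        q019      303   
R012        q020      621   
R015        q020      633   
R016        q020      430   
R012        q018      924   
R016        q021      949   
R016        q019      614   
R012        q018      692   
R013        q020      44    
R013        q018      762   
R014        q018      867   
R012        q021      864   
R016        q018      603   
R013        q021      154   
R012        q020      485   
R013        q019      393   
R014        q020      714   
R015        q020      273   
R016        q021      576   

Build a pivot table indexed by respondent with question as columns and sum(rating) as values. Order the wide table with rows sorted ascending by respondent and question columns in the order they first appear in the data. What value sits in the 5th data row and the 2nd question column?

With rows sorted ascending by respondent, row 5 is respondent=R016. question columns in first-appearance order: q018, q020, q021, q019; column 2 is q020.
Long rows with respondent=R016, question=q020: 132 + 430 = 562.

562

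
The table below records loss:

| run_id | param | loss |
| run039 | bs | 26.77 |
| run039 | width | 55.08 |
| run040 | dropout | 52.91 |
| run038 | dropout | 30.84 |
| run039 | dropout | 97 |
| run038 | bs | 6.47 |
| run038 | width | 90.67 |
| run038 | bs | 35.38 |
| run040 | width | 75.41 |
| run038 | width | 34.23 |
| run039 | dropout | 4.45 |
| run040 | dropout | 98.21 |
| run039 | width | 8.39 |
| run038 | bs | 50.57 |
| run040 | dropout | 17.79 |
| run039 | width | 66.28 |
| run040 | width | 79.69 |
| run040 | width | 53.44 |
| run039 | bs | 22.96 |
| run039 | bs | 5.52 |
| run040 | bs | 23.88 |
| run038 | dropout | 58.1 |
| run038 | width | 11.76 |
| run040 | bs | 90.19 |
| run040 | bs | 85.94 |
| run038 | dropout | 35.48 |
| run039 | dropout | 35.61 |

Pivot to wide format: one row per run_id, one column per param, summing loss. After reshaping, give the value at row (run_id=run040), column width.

Rows with run_id=run040 and param=width: loss values are 75.41, 79.69, 53.44.
75.41 + 79.69 + 53.44 = 208.54.

208.54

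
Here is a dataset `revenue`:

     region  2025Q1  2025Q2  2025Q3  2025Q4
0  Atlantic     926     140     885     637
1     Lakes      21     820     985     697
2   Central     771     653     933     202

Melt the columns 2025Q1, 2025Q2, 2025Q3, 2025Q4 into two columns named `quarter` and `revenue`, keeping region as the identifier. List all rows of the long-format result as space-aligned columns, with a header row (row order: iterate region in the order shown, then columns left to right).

region    quarter  revenue
Atlantic  2025Q1   926    
Atlantic  2025Q2   140    
Atlantic  2025Q3   885    
Atlantic  2025Q4   637    
Lakes     2025Q1   21     
Lakes     2025Q2   820    
Lakes     2025Q3   985    
Lakes     2025Q4   697    
Central   2025Q1   771    
Central   2025Q2   653    
Central   2025Q3   933    
Central   2025Q4   202    

Each (region, column) pair becomes one row: 3 × 4 = 12 rows.
For example, (Atlantic, 2025Q1) → revenue=926.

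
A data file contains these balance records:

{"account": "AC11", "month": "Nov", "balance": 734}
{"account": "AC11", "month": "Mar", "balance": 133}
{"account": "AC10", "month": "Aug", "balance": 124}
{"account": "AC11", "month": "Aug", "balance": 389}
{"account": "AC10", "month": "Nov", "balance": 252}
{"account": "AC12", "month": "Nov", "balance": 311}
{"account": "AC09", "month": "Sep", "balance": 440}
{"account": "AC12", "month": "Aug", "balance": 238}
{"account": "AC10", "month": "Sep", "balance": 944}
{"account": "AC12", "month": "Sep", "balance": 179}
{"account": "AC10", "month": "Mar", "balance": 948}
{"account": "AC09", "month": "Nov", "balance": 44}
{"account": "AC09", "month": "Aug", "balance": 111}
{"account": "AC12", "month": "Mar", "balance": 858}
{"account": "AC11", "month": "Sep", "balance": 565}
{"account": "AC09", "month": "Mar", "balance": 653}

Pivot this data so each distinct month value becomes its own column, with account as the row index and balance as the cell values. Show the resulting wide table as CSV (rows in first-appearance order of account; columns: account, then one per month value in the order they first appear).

account,Nov,Mar,Aug,Sep
AC11,734,133,389,565
AC10,252,948,124,944
AC12,311,858,238,179
AC09,44,653,111,440

Columns: account plus the 4 distinct month values (Nov, Mar, Aug, Sep).
For example, row AC11 column Nov takes balance=734 from the long row (AC11, Nov).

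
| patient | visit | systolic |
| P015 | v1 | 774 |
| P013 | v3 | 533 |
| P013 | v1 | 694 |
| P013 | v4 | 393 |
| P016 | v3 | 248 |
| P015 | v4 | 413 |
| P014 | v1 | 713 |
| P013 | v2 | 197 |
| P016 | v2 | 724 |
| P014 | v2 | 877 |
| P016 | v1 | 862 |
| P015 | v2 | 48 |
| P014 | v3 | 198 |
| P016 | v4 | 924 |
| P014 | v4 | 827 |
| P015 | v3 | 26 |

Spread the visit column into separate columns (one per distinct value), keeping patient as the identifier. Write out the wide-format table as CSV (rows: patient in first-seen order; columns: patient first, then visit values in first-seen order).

Columns: patient plus the 4 distinct visit values (v1, v3, v4, v2).
For example, row P015 column v1 takes systolic=774 from the long row (P015, v1).

patient,v1,v3,v4,v2
P015,774,26,413,48
P013,694,533,393,197
P016,862,248,924,724
P014,713,198,827,877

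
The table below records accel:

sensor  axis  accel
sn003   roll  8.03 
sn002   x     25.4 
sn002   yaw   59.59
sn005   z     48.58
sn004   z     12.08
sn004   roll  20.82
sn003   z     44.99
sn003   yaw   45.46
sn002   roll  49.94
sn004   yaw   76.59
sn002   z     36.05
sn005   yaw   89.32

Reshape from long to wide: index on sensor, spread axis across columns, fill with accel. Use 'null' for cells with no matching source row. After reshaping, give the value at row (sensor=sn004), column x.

null

No long-format row has sensor=sn004 and axis=x, so the cell is null.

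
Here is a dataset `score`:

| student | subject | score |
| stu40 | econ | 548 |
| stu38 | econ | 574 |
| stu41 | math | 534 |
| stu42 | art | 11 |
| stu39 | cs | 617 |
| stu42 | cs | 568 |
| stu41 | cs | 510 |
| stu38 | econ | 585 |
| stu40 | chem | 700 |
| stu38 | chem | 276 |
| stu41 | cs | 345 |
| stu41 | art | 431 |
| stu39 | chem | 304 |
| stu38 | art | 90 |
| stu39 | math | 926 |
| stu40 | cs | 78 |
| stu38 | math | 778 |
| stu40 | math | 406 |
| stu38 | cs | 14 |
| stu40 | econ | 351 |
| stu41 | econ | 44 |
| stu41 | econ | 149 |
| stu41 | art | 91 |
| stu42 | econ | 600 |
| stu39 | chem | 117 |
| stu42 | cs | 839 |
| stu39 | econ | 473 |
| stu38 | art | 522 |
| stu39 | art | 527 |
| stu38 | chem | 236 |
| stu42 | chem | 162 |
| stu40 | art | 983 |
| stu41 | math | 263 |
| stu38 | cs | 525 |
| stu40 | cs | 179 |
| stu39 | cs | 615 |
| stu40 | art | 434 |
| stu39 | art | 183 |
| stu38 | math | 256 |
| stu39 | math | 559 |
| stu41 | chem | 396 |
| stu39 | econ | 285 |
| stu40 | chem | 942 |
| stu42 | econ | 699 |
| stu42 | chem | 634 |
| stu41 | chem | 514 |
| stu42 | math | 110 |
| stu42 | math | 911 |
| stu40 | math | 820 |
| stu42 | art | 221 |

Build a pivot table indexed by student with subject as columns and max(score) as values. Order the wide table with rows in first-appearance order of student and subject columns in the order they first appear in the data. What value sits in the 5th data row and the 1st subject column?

With rows in first-appearance order of student, row 5 is student=stu39. subject columns in first-appearance order: econ, math, art, cs, chem; column 1 is econ.
Long rows with student=stu39, subject=econ: max(473, 285) = 473.

473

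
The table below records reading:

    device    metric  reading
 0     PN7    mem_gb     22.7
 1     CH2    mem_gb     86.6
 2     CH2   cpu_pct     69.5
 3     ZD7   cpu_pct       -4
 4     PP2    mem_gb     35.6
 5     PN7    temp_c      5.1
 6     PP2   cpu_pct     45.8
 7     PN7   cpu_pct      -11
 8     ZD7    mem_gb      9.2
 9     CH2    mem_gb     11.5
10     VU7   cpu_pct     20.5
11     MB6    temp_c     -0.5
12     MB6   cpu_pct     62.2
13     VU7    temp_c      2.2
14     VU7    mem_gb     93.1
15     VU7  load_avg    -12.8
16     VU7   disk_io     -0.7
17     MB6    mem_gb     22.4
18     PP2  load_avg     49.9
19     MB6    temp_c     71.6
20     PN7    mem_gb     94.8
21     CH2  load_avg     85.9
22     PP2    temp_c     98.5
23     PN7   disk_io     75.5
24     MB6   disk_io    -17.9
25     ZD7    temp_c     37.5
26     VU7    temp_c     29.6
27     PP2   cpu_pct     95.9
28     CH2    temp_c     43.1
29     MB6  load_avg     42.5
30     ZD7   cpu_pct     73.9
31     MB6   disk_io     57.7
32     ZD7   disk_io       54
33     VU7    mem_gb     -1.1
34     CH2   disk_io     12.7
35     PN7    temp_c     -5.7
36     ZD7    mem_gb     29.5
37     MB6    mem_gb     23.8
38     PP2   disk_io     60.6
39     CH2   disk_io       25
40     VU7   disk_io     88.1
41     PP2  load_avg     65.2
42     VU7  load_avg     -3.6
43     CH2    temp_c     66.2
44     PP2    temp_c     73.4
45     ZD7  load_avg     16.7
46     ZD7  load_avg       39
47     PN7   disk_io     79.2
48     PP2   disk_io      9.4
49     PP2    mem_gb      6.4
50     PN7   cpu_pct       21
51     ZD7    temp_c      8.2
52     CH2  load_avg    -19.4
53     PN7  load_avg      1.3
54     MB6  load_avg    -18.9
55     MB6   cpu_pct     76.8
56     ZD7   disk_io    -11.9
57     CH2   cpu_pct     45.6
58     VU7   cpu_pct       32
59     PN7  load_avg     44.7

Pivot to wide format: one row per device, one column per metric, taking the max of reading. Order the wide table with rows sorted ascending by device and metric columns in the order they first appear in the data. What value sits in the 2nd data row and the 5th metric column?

With rows sorted ascending by device, row 2 is device=MB6. metric columns in first-appearance order: mem_gb, cpu_pct, temp_c, load_avg, disk_io; column 5 is disk_io.
Long rows with device=MB6, metric=disk_io: max(-17.9, 57.7) = 57.7.

57.7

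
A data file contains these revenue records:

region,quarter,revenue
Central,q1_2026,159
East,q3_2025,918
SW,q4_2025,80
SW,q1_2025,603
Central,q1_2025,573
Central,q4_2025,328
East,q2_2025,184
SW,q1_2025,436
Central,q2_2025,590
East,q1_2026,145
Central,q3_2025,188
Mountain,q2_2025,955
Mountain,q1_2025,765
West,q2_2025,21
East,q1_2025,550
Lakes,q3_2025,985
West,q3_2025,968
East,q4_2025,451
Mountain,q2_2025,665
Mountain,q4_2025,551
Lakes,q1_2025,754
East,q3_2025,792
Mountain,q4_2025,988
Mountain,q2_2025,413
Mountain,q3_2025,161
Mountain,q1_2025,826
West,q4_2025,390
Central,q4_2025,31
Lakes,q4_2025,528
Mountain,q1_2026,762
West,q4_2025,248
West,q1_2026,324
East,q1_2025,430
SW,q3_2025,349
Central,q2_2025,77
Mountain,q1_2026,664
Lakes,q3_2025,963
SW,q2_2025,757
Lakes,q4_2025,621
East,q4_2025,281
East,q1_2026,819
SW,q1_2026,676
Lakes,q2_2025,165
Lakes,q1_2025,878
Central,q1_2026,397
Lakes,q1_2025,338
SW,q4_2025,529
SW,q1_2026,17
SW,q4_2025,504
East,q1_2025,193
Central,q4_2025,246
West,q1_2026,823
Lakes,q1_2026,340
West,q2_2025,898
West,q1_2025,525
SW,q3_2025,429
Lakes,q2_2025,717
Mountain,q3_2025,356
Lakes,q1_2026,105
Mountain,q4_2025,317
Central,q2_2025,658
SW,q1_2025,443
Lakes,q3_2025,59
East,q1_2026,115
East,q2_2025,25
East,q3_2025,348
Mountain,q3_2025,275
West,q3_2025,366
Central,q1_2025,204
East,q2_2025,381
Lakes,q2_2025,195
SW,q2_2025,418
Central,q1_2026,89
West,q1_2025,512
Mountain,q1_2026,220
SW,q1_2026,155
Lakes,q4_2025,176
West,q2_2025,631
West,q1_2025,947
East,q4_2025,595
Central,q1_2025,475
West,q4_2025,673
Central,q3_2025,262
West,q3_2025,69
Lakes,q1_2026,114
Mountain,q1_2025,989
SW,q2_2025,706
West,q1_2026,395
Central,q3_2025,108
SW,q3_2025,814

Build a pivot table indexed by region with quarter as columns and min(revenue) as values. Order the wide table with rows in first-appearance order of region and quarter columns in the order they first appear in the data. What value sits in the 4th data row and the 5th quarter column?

With rows in first-appearance order of region, row 4 is region=Mountain. quarter columns in first-appearance order: q1_2026, q3_2025, q4_2025, q1_2025, q2_2025; column 5 is q2_2025.
Long rows with region=Mountain, quarter=q2_2025: min(955, 665, 413) = 413.

413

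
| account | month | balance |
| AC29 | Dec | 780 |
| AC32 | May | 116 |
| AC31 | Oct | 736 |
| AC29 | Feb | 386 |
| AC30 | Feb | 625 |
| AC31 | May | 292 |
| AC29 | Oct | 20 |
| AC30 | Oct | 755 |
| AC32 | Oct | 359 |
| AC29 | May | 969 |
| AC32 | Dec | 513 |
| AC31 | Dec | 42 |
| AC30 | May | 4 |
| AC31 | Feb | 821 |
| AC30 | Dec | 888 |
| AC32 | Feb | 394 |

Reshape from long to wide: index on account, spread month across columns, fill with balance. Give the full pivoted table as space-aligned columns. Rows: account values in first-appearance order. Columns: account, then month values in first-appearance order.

account  Dec  May  Oct  Feb
AC29     780  969  20   386
AC32     513  116  359  394
AC31     42   292  736  821
AC30     888  4    755  625

Columns: account plus the 4 distinct month values (Dec, May, Oct, Feb).
For example, row AC29 column Dec takes balance=780 from the long row (AC29, Dec).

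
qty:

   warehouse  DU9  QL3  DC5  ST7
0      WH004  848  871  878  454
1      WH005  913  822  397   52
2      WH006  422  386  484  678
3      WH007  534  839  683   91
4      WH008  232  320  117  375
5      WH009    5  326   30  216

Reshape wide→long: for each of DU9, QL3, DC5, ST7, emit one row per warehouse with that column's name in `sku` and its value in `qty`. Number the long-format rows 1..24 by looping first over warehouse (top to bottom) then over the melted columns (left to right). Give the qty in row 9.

422

24 rows total (6 × 4). Row 9: index ⌊(9-1)/4⌋ = 2 into warehouse → WH006; (9-1) mod 4 = 0 into the melted columns → DU9.
So row 9 is (WH006, DU9, 422); qty = 422.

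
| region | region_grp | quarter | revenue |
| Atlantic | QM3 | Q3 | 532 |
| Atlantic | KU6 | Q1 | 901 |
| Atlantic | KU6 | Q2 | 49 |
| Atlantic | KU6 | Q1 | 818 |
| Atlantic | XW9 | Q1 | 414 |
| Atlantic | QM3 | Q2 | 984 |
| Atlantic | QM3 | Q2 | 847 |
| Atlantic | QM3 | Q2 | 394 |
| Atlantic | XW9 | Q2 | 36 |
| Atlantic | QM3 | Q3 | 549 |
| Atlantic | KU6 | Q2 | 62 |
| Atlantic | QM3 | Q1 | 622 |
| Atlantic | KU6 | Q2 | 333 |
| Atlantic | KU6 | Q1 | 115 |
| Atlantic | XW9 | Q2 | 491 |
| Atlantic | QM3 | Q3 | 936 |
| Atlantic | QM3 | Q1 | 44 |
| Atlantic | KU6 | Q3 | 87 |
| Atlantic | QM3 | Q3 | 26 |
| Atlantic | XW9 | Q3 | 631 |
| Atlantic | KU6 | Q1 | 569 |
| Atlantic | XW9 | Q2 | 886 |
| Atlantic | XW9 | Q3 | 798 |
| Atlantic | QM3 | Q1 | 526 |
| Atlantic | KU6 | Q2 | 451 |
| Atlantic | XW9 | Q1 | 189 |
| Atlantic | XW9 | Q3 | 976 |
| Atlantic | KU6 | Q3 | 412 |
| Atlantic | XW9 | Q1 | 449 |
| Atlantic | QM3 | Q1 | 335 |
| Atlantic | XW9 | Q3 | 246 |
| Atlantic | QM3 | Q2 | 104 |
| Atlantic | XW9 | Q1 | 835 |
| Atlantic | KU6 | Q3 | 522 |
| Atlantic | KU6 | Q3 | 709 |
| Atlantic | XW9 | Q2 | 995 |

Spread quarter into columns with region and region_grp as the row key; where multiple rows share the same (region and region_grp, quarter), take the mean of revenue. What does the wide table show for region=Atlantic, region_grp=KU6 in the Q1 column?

Rows with region=Atlantic, region_grp=KU6 and quarter=Q1: revenue values are 901, 818, 115, 569.
(901 + 818 + 115 + 569) / 4 = 600.75.

600.75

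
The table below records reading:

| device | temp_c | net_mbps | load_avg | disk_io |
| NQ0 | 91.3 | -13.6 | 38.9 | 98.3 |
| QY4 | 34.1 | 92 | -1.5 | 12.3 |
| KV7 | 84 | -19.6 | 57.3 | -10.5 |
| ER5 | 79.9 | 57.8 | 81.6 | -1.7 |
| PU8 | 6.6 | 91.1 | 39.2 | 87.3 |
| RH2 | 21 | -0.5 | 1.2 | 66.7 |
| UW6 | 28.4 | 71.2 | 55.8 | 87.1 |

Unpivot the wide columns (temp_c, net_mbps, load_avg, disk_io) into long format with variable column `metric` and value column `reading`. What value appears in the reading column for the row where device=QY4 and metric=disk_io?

Unpivoting turns each (device, wide-column) pair into one long row.
The wide cell at row QY4, column disk_io holds 12.3, so the long row (QY4, disk_io) has reading=12.3.

12.3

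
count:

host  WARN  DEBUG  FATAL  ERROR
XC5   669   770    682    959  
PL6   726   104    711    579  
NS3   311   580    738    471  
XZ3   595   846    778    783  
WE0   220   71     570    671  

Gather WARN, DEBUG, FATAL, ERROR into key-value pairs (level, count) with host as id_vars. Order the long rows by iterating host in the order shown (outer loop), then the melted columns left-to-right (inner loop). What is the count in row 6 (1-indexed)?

104

20 rows total (5 × 4). Row 6: index ⌊(6-1)/4⌋ = 1 into host → PL6; (6-1) mod 4 = 1 into the melted columns → DEBUG.
So row 6 is (PL6, DEBUG, 104); count = 104.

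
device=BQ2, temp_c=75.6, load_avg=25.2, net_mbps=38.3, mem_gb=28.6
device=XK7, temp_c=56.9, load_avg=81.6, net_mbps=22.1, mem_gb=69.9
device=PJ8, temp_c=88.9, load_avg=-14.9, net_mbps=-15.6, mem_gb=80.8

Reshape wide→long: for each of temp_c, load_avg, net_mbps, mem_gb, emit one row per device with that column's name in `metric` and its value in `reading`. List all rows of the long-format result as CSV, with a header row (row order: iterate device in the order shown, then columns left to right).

Each (device, column) pair becomes one row: 3 × 4 = 12 rows.
For example, (BQ2, temp_c) → reading=75.6.

device,metric,reading
BQ2,temp_c,75.6
BQ2,load_avg,25.2
BQ2,net_mbps,38.3
BQ2,mem_gb,28.6
XK7,temp_c,56.9
XK7,load_avg,81.6
XK7,net_mbps,22.1
XK7,mem_gb,69.9
PJ8,temp_c,88.9
PJ8,load_avg,-14.9
PJ8,net_mbps,-15.6
PJ8,mem_gb,80.8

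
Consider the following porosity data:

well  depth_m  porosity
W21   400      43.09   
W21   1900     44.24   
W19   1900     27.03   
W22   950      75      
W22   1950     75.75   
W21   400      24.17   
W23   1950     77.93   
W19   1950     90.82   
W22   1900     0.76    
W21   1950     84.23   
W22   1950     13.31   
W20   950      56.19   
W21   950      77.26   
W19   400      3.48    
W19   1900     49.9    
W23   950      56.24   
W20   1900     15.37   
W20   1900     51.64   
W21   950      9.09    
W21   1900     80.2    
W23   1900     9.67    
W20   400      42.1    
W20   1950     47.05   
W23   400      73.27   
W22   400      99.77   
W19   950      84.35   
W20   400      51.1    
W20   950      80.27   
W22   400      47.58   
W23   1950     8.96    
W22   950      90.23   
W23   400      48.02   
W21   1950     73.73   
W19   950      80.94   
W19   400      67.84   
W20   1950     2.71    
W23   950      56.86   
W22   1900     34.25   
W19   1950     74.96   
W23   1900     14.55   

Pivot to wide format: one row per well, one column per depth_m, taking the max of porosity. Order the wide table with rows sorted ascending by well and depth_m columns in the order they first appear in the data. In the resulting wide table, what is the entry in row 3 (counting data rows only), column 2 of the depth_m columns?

80.2

With rows sorted ascending by well, row 3 is well=W21. depth_m columns in first-appearance order: 400, 1900, 950, 1950; column 2 is 1900.
Long rows with well=W21, depth_m=1900: max(44.24, 80.2) = 80.2.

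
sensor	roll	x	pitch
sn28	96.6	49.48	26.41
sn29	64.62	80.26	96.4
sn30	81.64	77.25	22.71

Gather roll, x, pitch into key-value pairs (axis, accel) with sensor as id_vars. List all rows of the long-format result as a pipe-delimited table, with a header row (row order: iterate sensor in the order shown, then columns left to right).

Each (sensor, column) pair becomes one row: 3 × 3 = 9 rows.
For example, (sn28, roll) → accel=96.6.

| sensor | axis | accel |
| sn28 | roll | 96.6 |
| sn28 | x | 49.48 |
| sn28 | pitch | 26.41 |
| sn29 | roll | 64.62 |
| sn29 | x | 80.26 |
| sn29 | pitch | 96.4 |
| sn30 | roll | 81.64 |
| sn30 | x | 77.25 |
| sn30 | pitch | 22.71 |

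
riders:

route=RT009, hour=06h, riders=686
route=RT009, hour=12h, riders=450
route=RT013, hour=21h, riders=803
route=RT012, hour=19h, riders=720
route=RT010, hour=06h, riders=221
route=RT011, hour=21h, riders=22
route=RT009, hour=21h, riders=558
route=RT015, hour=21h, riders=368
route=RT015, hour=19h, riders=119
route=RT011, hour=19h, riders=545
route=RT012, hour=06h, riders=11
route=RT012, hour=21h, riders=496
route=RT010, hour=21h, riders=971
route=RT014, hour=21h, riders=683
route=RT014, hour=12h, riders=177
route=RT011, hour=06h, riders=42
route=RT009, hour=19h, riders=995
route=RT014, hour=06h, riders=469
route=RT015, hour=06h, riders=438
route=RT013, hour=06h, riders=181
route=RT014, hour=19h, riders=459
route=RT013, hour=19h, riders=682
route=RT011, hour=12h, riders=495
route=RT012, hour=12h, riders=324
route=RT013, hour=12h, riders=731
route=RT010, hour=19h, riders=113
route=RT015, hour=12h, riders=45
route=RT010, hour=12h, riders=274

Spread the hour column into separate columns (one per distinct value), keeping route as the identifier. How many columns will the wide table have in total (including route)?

1 column for route plus 4 distinct hour values → 5 columns.

5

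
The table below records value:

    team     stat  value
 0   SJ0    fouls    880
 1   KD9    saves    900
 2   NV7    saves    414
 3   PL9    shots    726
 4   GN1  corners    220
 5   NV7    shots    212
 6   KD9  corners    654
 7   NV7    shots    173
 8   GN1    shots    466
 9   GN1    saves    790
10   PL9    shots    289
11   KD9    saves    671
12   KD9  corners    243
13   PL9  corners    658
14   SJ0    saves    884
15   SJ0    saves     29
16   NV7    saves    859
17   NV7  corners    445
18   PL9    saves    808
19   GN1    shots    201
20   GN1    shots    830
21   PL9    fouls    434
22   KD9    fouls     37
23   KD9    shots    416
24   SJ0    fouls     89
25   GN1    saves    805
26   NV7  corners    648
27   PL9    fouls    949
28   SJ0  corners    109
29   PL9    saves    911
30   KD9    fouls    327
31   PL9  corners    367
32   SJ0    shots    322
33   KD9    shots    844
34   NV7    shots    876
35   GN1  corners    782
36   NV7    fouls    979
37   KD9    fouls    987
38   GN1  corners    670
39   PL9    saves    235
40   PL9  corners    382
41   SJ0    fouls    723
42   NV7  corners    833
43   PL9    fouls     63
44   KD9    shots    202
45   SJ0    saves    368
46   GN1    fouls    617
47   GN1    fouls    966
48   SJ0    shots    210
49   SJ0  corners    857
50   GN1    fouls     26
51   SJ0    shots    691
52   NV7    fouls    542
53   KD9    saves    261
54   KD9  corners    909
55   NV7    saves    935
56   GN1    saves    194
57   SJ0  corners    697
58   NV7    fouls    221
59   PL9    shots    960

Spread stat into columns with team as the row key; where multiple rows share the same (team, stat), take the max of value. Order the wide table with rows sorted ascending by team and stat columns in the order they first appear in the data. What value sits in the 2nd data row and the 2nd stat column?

With rows sorted ascending by team, row 2 is team=KD9. stat columns in first-appearance order: fouls, saves, shots, corners; column 2 is saves.
Long rows with team=KD9, stat=saves: max(900, 671, 261) = 900.

900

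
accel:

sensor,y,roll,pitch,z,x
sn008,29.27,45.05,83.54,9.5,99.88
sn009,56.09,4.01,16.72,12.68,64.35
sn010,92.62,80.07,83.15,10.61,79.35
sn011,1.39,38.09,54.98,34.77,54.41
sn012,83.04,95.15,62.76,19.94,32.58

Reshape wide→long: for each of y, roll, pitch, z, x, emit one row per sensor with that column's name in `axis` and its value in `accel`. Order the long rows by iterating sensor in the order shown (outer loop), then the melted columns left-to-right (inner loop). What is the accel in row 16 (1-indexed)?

1.39

25 rows total (5 × 5). Row 16: index ⌊(16-1)/5⌋ = 3 into sensor → sn011; (16-1) mod 5 = 0 into the melted columns → y.
So row 16 is (sn011, y, 1.39); accel = 1.39.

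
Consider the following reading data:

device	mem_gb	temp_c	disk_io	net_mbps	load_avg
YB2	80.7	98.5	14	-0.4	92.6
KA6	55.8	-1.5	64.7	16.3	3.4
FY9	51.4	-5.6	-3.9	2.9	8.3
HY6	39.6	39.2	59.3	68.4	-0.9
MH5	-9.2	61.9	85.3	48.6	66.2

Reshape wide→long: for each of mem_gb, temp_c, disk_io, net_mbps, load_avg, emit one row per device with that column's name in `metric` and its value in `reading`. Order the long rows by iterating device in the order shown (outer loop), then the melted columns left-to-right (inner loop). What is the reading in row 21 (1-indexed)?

25 rows total (5 × 5). Row 21: index ⌊(21-1)/5⌋ = 4 into device → MH5; (21-1) mod 5 = 0 into the melted columns → mem_gb.
So row 21 is (MH5, mem_gb, -9.2); reading = -9.2.

-9.2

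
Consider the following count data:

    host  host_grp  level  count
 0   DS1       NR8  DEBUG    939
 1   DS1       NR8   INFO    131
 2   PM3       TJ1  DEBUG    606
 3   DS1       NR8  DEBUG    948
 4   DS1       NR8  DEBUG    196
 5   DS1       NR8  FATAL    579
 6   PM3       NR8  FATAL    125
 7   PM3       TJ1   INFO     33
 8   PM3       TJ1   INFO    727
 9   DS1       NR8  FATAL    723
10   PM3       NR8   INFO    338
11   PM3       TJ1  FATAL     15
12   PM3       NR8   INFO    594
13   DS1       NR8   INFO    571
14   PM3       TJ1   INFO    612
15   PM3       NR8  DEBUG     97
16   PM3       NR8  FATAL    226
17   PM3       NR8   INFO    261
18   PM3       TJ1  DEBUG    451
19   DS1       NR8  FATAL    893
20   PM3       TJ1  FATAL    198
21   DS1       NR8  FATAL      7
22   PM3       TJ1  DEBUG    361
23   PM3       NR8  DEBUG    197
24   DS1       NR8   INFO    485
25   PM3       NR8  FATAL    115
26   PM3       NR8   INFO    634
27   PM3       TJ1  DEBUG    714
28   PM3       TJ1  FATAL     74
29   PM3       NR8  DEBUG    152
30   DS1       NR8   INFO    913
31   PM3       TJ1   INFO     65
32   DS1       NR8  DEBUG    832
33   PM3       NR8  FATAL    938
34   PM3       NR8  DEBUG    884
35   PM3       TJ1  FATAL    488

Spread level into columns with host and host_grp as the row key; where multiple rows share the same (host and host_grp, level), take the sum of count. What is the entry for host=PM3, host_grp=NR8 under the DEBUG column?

1330

Rows with host=PM3, host_grp=NR8 and level=DEBUG: count values are 97, 197, 152, 884.
97 + 197 + 152 + 884 = 1330.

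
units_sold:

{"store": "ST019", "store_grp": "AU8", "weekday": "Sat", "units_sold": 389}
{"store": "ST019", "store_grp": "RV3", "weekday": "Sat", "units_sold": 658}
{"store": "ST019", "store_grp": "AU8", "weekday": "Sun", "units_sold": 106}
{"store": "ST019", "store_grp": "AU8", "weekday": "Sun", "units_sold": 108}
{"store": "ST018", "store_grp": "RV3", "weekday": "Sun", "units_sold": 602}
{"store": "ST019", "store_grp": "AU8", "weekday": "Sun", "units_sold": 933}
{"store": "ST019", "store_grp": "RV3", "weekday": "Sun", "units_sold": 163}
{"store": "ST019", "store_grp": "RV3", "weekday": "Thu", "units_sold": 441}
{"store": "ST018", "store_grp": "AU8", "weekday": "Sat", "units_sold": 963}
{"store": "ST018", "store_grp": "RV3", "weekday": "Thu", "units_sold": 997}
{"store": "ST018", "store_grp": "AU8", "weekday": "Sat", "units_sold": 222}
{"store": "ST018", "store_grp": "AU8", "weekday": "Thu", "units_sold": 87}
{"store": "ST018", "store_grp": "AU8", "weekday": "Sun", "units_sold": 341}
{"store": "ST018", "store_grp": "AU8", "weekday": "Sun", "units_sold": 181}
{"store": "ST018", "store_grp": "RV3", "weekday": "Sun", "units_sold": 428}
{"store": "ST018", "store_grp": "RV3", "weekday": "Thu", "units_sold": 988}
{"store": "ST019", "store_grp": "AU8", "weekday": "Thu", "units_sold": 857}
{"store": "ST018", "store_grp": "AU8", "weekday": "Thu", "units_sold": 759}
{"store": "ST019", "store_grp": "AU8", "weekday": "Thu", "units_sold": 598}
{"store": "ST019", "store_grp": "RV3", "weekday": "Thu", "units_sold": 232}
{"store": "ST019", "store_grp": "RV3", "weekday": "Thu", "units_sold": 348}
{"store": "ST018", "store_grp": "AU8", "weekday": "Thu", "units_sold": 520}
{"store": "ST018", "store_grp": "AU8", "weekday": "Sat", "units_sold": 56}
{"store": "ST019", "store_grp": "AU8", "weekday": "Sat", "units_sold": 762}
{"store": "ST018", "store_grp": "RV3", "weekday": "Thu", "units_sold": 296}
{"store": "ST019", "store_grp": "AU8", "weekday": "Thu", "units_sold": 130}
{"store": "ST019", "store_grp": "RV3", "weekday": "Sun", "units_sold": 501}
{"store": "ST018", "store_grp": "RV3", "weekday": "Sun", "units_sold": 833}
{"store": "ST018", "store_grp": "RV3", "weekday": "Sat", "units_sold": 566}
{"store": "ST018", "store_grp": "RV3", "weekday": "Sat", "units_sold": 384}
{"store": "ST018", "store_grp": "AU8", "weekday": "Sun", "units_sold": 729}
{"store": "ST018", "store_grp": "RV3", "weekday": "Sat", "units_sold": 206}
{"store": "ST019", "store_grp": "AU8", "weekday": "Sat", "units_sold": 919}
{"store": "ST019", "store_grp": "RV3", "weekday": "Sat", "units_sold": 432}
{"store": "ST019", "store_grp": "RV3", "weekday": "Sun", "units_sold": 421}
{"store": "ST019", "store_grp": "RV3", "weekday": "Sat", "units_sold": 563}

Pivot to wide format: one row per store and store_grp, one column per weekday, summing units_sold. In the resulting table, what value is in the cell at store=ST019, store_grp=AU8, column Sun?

1147

Rows with store=ST019, store_grp=AU8 and weekday=Sun: units_sold values are 106, 108, 933.
106 + 108 + 933 = 1147.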